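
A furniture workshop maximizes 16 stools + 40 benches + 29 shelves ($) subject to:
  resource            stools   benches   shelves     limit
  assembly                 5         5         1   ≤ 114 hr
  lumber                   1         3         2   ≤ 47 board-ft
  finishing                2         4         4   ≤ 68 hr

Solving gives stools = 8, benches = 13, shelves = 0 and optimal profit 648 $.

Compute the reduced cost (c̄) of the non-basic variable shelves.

-3

Binding: lumber and finishing. Non-binding: assembly (9 unused).
Since assembly is not tight, its dual is 0.
The binding rows give the dual system: 1·y_lumber + 2·y_finishing = 16 and 3·y_lumber + 4·y_finishing = 40.
Solving: y_lumber = 8, y_finishing = 4.
Reduced cost of shelves: c₃ − yᵀa₃ = 29 − (8·2 + 4·4) = 29 − 32 = -3.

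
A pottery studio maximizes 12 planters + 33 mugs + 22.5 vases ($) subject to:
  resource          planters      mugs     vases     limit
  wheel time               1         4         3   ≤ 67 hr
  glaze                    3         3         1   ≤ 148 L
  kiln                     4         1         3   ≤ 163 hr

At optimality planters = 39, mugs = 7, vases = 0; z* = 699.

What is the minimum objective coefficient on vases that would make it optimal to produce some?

At the optimum: wheel time uses 67 of 67 (binding); glaze uses 138 of 148 (slack = 10); kiln uses 163 of 163 (binding).
By complementary slackness, y = 0 for the non-binding constraint.
The binding rows give the dual system: 1·y_wheel time + 4·y_kiln = 12 and 4·y_wheel time + 1·y_kiln = 33.
→ y_wheel time = 8 and y_kiln = 1.
vases enters the basis when its profit ≥ yᵀa₃ = 8·3 + 1·3 = 27.

27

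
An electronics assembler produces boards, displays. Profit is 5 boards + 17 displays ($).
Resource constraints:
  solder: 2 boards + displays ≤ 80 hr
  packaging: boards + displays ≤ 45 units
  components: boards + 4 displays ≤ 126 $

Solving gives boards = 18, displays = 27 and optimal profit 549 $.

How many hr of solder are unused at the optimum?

solder used = 2·18 + 1·27 = 63; slack = 80 − 63 = 17.

17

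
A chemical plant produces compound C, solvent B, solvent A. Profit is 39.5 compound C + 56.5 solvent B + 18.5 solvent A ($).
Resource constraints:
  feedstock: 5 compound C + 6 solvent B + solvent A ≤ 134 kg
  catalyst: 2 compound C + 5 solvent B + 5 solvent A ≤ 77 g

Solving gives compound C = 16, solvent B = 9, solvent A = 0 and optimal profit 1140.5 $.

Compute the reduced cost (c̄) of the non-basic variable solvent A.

-5.5

Check each constraint at x*: feedstock 134/134 (tight); catalyst 77/77 (tight).
The binding rows give the dual system: 5·y_feedstock + 2·y_catalyst = 39.5 and 6·y_feedstock + 5·y_catalyst = 56.5.
This yields shadow prices y_feedstock = 6.5, y_catalyst = 3.5.
Reduced cost of solvent A: c₃ − yᵀa₃ = 18.5 − (6.5·1 + 3.5·5) = 18.5 − 24 = -5.5.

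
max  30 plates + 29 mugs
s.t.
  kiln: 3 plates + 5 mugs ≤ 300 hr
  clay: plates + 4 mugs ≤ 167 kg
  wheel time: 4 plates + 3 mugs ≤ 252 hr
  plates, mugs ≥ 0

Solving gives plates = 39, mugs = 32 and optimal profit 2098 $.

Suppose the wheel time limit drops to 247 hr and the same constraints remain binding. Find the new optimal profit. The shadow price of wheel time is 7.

2063

Δb = -5, so new z* = 2098 + (7)·(-5) = 2098 − 35 = 2063.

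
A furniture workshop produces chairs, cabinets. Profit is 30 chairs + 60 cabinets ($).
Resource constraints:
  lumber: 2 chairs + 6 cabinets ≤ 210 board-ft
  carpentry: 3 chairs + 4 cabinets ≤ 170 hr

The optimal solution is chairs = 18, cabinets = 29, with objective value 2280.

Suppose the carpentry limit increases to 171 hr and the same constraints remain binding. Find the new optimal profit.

Both lumber and carpentry are binding at x*.
From A_Bᵀ y = c: 2·y_lumber + 3·y_carpentry = 30; 6·y_lumber + 4·y_carpentry = 60.
This yields shadow prices y_lumber = 6, y_carpentry = 6.
Δz = y_carpentry·Δb = 6 × (1) = 6, so new z* = 2280 + 6 = 2286.

2286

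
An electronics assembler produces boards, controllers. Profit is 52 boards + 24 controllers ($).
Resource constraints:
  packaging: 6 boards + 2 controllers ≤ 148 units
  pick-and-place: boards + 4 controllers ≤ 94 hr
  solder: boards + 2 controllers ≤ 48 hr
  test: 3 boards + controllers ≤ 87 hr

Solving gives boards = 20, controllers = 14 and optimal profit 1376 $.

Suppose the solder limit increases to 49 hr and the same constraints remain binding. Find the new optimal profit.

1380

At the optimum: packaging uses 148 of 148 (binding); pick-and-place uses 76 of 94 (slack = 18); solder uses 48 of 48 (binding); test uses 74 of 87 (slack = 13).
Since pick-and-place, test are not tight, their duals are 0.
From A_Bᵀ y = c: 6·y_packaging + 1·y_solder = 52; 2·y_packaging + 2·y_solder = 24.
Solving: y_packaging = 8, y_solder = 4.
Δz = y_solder·Δb = 4 × (1) = 4, so new z* = 1376 + 4 = 1380.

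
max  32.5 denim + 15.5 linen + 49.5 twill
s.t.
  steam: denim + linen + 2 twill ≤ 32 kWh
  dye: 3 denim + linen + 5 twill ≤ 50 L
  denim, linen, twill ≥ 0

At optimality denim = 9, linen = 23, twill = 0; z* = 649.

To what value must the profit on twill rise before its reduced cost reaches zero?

At the optimum: steam uses 32 of 32 (binding); dye uses 50 of 50 (binding).
Dual feasibility on the basic columns requires 1·y_steam + 3·y_dye = 32.5, 1·y_steam + 1·y_dye = 15.5.
This yields shadow prices y_steam = 7, y_dye = 8.5.
twill enters the basis when its profit ≥ yᵀa₃ = 7·2 + 8.5·5 = 56.5.

56.5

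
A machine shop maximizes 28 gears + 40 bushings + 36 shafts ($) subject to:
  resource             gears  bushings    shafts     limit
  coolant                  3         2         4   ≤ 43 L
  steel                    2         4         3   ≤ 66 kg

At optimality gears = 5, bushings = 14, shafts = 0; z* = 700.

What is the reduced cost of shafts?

Check each constraint at x*: coolant 43/43 (tight); steel 66/66 (tight).
The binding rows give the dual system: 3·y_coolant + 2·y_steel = 28 and 2·y_coolant + 4·y_steel = 40.
Solving: y_coolant = 4, y_steel = 8.
Reduced cost of shafts: c₃ − yᵀa₃ = 36 − (4·4 + 8·3) = 36 − 40 = -4.

-4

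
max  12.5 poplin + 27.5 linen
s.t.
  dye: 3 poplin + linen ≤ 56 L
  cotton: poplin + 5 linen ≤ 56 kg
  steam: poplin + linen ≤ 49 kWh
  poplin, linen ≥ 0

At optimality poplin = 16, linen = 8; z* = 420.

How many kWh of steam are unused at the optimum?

25

steam used = 1·16 + 1·8 = 24; slack = 49 − 24 = 25.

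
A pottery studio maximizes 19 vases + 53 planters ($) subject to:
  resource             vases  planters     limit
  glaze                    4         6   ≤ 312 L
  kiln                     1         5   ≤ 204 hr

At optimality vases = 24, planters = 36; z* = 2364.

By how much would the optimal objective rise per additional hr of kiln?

Both glaze and kiln are binding at x*.
Dual feasibility on the basic columns requires 4·y_glaze + 1·y_kiln = 19, 6·y_glaze + 5·y_kiln = 53.
Solving: y_glaze = 3, y_kiln = 7.
Shadow price of kiln = 7.

7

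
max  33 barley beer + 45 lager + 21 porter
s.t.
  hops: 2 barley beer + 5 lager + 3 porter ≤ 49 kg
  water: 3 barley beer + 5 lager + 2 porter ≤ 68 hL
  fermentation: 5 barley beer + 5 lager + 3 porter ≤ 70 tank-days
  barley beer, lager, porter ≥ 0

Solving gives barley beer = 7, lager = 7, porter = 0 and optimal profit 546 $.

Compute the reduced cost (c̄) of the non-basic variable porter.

Binding: hops and fermentation. Non-binding: water (12 unused).
Slack constraints have shadow price 0 (complementary slackness).
Dual feasibility on the basic columns requires 2·y_hops + 5·y_fermentation = 33, 5·y_hops + 5·y_fermentation = 45.
→ y_hops = 4 and y_fermentation = 5.
Reduced cost of porter: c₃ − yᵀa₃ = 21 − (4·3 + 5·3) = 21 − 27 = -6.

-6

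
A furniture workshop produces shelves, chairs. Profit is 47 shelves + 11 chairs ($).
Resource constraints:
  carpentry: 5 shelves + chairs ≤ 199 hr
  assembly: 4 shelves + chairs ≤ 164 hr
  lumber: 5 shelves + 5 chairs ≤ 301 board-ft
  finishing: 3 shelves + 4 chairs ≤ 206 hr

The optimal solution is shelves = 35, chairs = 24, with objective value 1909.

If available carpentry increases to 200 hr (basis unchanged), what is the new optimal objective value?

1912

Check each constraint at x*: carpentry 199/199 (tight); assembly 164/164 (tight); lumber 295/301 (slack 6); finishing 201/206 (slack 5).
By complementary slackness, y = 0 for the non-binding constraints.
Dual feasibility on the basic columns requires 5·y_carpentry + 4·y_assembly = 47, 1·y_carpentry + 1·y_assembly = 11.
Solving: y_carpentry = 3, y_assembly = 8.
Δz = y_carpentry·Δb = 3 × (1) = 3, so new z* = 1909 + 3 = 1912.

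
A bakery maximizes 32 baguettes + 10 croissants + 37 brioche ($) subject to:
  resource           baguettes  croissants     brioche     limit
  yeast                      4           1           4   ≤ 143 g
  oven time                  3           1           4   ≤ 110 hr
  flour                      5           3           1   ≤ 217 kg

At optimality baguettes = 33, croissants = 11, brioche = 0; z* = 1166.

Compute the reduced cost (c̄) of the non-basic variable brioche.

-3

Binding: yeast and oven time. Non-binding: flour (19 unused).
Slack constraints have shadow price 0 (complementary slackness).
Dual feasibility on the basic columns requires 4·y_yeast + 3·y_oven time = 32, 1·y_yeast + 1·y_oven time = 10.
This yields shadow prices y_yeast = 2, y_oven time = 8.
Reduced cost of brioche: c₃ − yᵀa₃ = 37 − (2·4 + 8·4) = 37 − 40 = -3.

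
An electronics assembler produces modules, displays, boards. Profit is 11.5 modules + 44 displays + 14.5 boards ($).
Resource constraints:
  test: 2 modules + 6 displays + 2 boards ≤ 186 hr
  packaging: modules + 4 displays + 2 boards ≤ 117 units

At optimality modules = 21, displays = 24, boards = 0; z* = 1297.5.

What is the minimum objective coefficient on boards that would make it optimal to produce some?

Both test and packaging are binding at x*.
The binding rows give the dual system: 2·y_test + 1·y_packaging = 11.5 and 6·y_test + 4·y_packaging = 44.
This yields shadow prices y_test = 1, y_packaging = 9.5.
boards enters the basis when its profit ≥ yᵀa₃ = 1·2 + 9.5·2 = 21.

21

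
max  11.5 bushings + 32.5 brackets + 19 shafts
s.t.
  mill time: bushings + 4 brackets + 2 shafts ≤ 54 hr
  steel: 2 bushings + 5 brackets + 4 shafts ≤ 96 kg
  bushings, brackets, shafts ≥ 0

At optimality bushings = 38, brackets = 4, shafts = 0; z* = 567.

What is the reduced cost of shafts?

At the optimum: mill time uses 54 of 54 (binding); steel uses 96 of 96 (binding).
From A_Bᵀ y = c: 1·y_mill time + 2·y_steel = 11.5; 4·y_mill time + 5·y_steel = 32.5.
→ y_mill time = 2.5 and y_steel = 4.5.
Reduced cost of shafts: c₃ − yᵀa₃ = 19 − (2.5·2 + 4.5·4) = 19 − 23 = -4.

-4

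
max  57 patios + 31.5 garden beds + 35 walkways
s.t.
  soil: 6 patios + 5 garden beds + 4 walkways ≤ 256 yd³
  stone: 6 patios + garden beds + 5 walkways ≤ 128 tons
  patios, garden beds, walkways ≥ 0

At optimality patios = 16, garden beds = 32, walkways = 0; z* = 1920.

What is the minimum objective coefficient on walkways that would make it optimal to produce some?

Both soil and stone are binding at x*.
The binding rows give the dual system: 6·y_soil + 6·y_stone = 57 and 5·y_soil + 1·y_stone = 31.5.
Solving: y_soil = 5.5, y_stone = 4.
walkways enters the basis when its profit ≥ yᵀa₃ = 5.5·4 + 4·5 = 42.

42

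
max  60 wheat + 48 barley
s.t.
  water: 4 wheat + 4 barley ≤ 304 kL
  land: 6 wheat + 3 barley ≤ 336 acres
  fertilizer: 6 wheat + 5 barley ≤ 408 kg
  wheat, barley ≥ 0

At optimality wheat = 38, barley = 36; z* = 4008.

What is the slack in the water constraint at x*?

8

water used = 4·38 + 4·36 = 296; slack = 304 − 296 = 8.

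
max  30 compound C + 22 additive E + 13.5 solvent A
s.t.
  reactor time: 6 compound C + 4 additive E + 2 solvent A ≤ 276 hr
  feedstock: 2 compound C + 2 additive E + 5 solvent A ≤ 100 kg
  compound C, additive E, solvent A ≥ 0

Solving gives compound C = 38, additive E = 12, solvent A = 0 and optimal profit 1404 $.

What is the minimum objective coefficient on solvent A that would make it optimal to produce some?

At the optimum: reactor time uses 276 of 276 (binding); feedstock uses 100 of 100 (binding).
From A_Bᵀ y = c: 6·y_reactor time + 2·y_feedstock = 30; 4·y_reactor time + 2·y_feedstock = 22.
Solving: y_reactor time = 4, y_feedstock = 3.
solvent A enters the basis when its profit ≥ yᵀa₃ = 4·2 + 3·5 = 23.

23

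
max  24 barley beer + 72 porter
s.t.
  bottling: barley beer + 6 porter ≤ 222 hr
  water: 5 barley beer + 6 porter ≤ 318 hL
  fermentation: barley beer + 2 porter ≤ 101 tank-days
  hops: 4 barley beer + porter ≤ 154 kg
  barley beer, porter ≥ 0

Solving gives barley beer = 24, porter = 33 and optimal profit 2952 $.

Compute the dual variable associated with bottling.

At the optimum: bottling uses 222 of 222 (binding); water uses 318 of 318 (binding); fermentation uses 90 of 101 (slack = 11); hops uses 129 of 154 (slack = 25).
Slack constraints have shadow price 0 (complementary slackness).
From A_Bᵀ y = c: 1·y_bottling + 5·y_water = 24; 6·y_bottling + 6·y_water = 72.
This yields shadow prices y_bottling = 9, y_water = 3.
Shadow price of bottling = 9.

9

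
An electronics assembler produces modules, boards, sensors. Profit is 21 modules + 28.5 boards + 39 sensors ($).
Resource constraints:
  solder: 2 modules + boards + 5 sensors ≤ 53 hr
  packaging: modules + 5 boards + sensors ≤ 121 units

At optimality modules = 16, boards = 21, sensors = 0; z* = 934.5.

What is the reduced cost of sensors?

Both solder and packaging are binding at x*.
From A_Bᵀ y = c: 2·y_solder + 1·y_packaging = 21; 1·y_solder + 5·y_packaging = 28.5.
→ y_solder = 8.5 and y_packaging = 4.
Reduced cost of sensors: c₃ − yᵀa₃ = 39 − (8.5·5 + 4·1) = 39 − 46.5 = -7.5.

-7.5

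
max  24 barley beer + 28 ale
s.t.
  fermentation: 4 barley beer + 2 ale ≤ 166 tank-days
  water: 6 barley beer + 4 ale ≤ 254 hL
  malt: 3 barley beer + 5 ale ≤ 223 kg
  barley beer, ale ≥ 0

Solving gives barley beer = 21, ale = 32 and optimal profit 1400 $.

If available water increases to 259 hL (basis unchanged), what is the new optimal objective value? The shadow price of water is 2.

1410

Δb = 5, so new z* = 1400 + (2)·(5) = 1400 + 10 = 1410.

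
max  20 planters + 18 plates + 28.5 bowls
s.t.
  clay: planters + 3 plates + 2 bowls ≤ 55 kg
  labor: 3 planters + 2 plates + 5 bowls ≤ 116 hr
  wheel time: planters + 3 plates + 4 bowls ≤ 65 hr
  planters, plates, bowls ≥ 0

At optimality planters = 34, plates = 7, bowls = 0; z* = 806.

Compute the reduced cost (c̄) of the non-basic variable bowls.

Check each constraint at x*: clay 55/55 (tight); labor 116/116 (tight); wheel time 55/65 (slack 10).
Since wheel time is not tight, its dual is 0.
Dual feasibility on the basic columns requires 1·y_clay + 3·y_labor = 20, 3·y_clay + 2·y_labor = 18.
This yields shadow prices y_clay = 2, y_labor = 6.
Reduced cost of bowls: c₃ − yᵀa₃ = 28.5 − (2·2 + 6·5) = 28.5 − 34 = -5.5.

-5.5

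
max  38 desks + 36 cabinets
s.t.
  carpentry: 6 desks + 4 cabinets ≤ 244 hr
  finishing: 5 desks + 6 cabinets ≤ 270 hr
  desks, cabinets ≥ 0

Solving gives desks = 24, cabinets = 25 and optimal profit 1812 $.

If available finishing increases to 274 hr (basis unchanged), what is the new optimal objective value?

Check each constraint at x*: carpentry 244/244 (tight); finishing 270/270 (tight).
The binding rows give the dual system: 6·y_carpentry + 5·y_finishing = 38 and 4·y_carpentry + 6·y_finishing = 36.
Solving: y_carpentry = 3, y_finishing = 4.
Δz = y_finishing·Δb = 4 × (4) = 16, so new z* = 1812 + 16 = 1828.

1828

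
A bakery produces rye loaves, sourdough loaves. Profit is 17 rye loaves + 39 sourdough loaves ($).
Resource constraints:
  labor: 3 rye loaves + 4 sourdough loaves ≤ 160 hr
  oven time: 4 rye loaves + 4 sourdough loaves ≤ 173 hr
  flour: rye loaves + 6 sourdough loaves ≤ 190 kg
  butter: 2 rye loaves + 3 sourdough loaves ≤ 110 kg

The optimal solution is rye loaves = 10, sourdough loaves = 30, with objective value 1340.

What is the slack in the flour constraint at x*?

0

flour used = 1·10 + 6·30 = 190; slack = 190 − 190 = 0.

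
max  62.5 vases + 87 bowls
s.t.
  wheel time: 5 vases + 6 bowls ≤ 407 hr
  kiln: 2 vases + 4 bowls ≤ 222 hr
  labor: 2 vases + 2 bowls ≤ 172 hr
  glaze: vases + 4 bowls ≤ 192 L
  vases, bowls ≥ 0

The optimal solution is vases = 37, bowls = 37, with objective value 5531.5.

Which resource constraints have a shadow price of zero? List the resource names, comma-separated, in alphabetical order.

glaze, labor

wheel time: 407/407 (binding)
kiln: 222/222 (binding)
labor: 148/172 (slack 24)
glaze: 185/192 (slack 7)
By complementary slackness, a constraint with positive slack has shadow price 0 → glaze, labor.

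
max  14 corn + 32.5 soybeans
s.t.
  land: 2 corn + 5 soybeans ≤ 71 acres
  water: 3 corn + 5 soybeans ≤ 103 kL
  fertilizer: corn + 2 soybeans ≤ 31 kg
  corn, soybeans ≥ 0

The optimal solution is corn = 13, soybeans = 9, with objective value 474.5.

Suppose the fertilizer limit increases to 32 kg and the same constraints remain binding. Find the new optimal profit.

Check each constraint at x*: land 71/71 (tight); water 84/103 (slack 19); fertilizer 31/31 (tight).
By complementary slackness, y = 0 for the non-binding constraint.
The binding rows give the dual system: 2·y_land + 1·y_fertilizer = 14 and 5·y_land + 2·y_fertilizer = 32.5.
Solving: y_land = 4.5, y_fertilizer = 5.
Δz = y_fertilizer·Δb = 5 × (1) = 5, so new z* = 474.5 + 5 = 479.5.

479.5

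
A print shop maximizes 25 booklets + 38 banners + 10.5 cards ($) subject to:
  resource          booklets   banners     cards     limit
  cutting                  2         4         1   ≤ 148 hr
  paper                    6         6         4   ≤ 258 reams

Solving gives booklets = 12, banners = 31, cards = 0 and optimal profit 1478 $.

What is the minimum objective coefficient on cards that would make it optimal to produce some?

Check each constraint at x*: cutting 148/148 (tight); paper 258/258 (tight).
The binding rows give the dual system: 2·y_cutting + 6·y_paper = 25 and 4·y_cutting + 6·y_paper = 38.
→ y_cutting = 6.5 and y_paper = 2.
cards enters the basis when its profit ≥ yᵀa₃ = 6.5·1 + 2·4 = 14.5.

14.5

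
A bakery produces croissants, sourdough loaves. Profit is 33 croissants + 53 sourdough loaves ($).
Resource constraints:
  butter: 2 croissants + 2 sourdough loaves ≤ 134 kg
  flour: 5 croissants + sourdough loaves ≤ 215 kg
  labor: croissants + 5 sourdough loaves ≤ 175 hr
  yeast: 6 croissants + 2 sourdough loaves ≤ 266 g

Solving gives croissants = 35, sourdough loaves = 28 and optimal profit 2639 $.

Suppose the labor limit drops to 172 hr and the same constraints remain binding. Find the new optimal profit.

2612

At the optimum: butter uses 126 of 134 (slack = 8); flour uses 203 of 215 (slack = 12); labor uses 175 of 175 (binding); yeast uses 266 of 266 (binding).
Since butter, flour are not tight, their duals are 0.
From A_Bᵀ y = c: 1·y_labor + 6·y_yeast = 33; 5·y_labor + 2·y_yeast = 53.
Solving: y_labor = 9, y_yeast = 4.
Δz = y_labor·Δb = 9 × (-3) = -27, so new z* = 2639 − 27 = 2612.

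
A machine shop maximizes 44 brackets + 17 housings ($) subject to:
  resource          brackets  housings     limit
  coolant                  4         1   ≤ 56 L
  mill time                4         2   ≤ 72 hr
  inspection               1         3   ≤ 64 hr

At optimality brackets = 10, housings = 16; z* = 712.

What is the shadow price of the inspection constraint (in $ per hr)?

Check each constraint at x*: coolant 56/56 (tight); mill time 72/72 (tight); inspection 58/64 (slack 6).
By complementary slackness, y = 0 for the non-binding constraint.
From A_Bᵀ y = c: 4·y_coolant + 4·y_mill time = 44; 1·y_coolant + 2·y_mill time = 17.
→ y_coolant = 5 and y_mill time = 6.
Shadow price of inspection = 0.

0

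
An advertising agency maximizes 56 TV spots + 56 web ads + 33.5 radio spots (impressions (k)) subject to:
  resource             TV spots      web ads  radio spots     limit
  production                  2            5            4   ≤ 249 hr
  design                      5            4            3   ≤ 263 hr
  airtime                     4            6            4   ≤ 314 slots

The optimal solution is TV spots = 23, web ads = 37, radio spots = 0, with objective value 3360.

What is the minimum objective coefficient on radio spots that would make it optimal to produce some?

40

Binding: design and airtime. Non-binding: production (18 unused).
Slack constraints have shadow price 0 (complementary slackness).
The binding rows give the dual system: 5·y_design + 4·y_airtime = 56 and 4·y_design + 6·y_airtime = 56.
This yields shadow prices y_design = 8, y_airtime = 4.
radio spots enters the basis when its profit ≥ yᵀa₃ = 8·3 + 4·4 = 40.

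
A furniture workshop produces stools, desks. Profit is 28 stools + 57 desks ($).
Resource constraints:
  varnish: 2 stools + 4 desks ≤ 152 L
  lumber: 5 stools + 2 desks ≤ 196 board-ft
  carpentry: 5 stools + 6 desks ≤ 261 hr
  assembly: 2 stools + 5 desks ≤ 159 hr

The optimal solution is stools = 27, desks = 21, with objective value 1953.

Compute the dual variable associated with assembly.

9

Check each constraint at x*: varnish 138/152 (slack 14); lumber 177/196 (slack 19); carpentry 261/261 (tight); assembly 159/159 (tight).
By complementary slackness, y = 0 for the non-binding constraints.
The binding rows give the dual system: 5·y_carpentry + 2·y_assembly = 28 and 6·y_carpentry + 5·y_assembly = 57.
→ y_carpentry = 2 and y_assembly = 9.
Shadow price of assembly = 9.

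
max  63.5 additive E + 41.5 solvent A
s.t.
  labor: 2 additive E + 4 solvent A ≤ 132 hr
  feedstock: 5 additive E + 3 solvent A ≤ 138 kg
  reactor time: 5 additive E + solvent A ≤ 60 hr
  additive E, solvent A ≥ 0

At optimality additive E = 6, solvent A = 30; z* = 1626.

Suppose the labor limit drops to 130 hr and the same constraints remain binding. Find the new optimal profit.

1610

Binding: labor and reactor time. Non-binding: feedstock (18 unused).
By complementary slackness, y = 0 for the non-binding constraint.
The binding rows give the dual system: 2·y_labor + 5·y_reactor time = 63.5 and 4·y_labor + 1·y_reactor time = 41.5.
→ y_labor = 8 and y_reactor time = 9.5.
Δz = y_labor·Δb = 8 × (-2) = -16, so new z* = 1626 − 16 = 1610.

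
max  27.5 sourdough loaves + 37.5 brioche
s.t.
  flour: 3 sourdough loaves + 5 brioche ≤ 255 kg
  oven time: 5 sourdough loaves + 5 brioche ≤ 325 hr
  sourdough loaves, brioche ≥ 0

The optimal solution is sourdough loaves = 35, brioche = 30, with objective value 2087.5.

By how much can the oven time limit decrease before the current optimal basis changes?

Binding constraints: flour, oven time. The basis is B = [[3,5],[5,5]] with det -10.
Per unit decrease in oven time, x* moves by d = (-0.5, 0.3).
The basis stays optimal until sourdough loaves reaches 0; allowable decrease = 70 hr.

70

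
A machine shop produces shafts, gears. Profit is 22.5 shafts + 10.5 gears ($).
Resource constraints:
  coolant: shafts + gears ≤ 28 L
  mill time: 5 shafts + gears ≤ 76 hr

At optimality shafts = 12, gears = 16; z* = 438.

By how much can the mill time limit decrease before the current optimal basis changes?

48

Binding constraints: coolant, mill time. The basis is B = [[1,1],[5,1]] with det -4.
Per unit decrease in mill time, x* moves by d = (-0.25, 0.25).
The basis stays optimal until shafts reaches 0; allowable decrease = 48 hr.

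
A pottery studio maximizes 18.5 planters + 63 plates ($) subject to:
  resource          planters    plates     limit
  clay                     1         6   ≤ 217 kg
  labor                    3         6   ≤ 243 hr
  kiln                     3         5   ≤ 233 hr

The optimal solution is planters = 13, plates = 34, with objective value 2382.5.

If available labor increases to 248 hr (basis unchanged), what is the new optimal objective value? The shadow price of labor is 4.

2402.5

Δb = 5, so new z* = 2382.5 + (4)·(5) = 2382.5 + 20 = 2402.5.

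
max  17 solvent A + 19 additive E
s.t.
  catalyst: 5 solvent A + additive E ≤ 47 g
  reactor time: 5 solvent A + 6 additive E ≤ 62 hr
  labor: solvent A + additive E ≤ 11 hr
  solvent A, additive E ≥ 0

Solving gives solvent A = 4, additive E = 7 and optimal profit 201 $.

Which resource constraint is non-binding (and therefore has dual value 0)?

catalyst: 27/47 (slack 20)
reactor time: 62/62 (binding)
labor: 11/11 (binding)
By complementary slackness, a constraint with positive slack has shadow price 0 → catalyst.

catalyst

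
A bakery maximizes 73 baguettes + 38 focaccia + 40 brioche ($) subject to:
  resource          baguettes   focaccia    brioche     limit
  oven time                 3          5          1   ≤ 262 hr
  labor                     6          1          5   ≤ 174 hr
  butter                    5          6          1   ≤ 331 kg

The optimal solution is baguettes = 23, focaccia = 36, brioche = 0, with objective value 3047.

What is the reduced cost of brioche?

-5

Check each constraint at x*: oven time 249/262 (slack 13); labor 174/174 (tight); butter 331/331 (tight).
Slack constraints have shadow price 0 (complementary slackness).
From A_Bᵀ y = c: 6·y_labor + 5·y_butter = 73; 1·y_labor + 6·y_butter = 38.
Solving: y_labor = 8, y_butter = 5.
Reduced cost of brioche: c₃ − yᵀa₃ = 40 − (8·5 + 5·1) = 40 − 45 = -5.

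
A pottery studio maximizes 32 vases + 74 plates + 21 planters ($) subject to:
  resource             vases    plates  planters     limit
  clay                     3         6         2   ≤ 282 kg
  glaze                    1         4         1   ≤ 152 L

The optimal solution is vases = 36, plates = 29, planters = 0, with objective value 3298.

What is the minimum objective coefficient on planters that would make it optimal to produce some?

Check each constraint at x*: clay 282/282 (tight); glaze 152/152 (tight).
From A_Bᵀ y = c: 3·y_clay + 1·y_glaze = 32; 6·y_clay + 4·y_glaze = 74.
Solving: y_clay = 9, y_glaze = 5.
planters enters the basis when its profit ≥ yᵀa₃ = 9·2 + 5·1 = 23.

23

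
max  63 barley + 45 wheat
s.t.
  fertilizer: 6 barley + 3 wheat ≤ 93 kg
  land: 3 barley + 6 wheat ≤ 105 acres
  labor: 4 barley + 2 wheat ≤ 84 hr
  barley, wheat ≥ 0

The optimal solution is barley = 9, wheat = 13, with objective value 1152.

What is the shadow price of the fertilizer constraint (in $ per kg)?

Binding: fertilizer and land. Non-binding: labor (22 unused).
Since labor is not tight, its dual is 0.
The binding rows give the dual system: 6·y_fertilizer + 3·y_land = 63 and 3·y_fertilizer + 6·y_land = 45.
This yields shadow prices y_fertilizer = 9, y_land = 3.
Shadow price of fertilizer = 9.

9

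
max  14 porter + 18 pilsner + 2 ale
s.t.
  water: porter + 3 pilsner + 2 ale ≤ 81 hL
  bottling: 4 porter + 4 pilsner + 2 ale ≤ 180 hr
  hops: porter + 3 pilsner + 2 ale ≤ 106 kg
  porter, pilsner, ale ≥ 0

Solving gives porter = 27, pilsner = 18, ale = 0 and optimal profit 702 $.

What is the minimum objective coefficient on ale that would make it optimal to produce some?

Check each constraint at x*: water 81/81 (tight); bottling 180/180 (tight); hops 81/106 (slack 25).
Slack constraints have shadow price 0 (complementary slackness).
The binding rows give the dual system: 1·y_water + 4·y_bottling = 14 and 3·y_water + 4·y_bottling = 18.
This yields shadow prices y_water = 2, y_bottling = 3.
ale enters the basis when its profit ≥ yᵀa₃ = 2·2 + 3·2 = 10.

10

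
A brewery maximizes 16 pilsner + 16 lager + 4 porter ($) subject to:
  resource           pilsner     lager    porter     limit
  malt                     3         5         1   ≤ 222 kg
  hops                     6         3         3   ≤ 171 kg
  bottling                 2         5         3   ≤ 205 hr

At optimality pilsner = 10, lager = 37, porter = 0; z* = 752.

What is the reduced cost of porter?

At the optimum: malt uses 215 of 222 (slack = 7); hops uses 171 of 171 (binding); bottling uses 205 of 205 (binding).
By complementary slackness, y = 0 for the non-binding constraint.
From A_Bᵀ y = c: 6·y_hops + 2·y_bottling = 16; 3·y_hops + 5·y_bottling = 16.
This yields shadow prices y_hops = 2, y_bottling = 2.
Reduced cost of porter: c₃ − yᵀa₃ = 4 − (2·3 + 2·3) = 4 − 12 = -8.

-8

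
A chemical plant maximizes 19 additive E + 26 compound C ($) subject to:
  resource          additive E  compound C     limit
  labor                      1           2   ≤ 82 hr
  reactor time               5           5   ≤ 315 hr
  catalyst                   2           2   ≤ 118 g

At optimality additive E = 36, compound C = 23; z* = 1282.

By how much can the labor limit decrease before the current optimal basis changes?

Binding constraints: labor, catalyst. The basis is B = [[1,2],[2,2]] with det -2.
Per unit decrease in labor, x* moves by d = (1, -1).
The basis stays optimal until compound C reaches 0; allowable decrease = 23 hr.

23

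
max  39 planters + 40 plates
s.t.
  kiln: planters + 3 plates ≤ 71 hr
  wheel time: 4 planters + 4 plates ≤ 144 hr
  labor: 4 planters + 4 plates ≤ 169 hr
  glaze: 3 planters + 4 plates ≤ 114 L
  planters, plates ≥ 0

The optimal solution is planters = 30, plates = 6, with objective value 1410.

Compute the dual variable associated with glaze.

At the optimum: kiln uses 48 of 71 (slack = 23); wheel time uses 144 of 144 (binding); labor uses 144 of 169 (slack = 25); glaze uses 114 of 114 (binding).
Since kiln, labor are not tight, their duals are 0.
From A_Bᵀ y = c: 4·y_wheel time + 3·y_glaze = 39; 4·y_wheel time + 4·y_glaze = 40.
→ y_wheel time = 9 and y_glaze = 1.
Shadow price of glaze = 1.

1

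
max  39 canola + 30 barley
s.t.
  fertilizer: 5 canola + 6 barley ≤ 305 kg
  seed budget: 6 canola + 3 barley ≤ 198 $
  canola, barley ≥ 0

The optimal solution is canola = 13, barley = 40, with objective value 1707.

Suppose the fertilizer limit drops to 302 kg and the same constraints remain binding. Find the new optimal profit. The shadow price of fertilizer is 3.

1698

Δb = -3, so new z* = 1707 + (3)·(-3) = 1707 − 9 = 1698.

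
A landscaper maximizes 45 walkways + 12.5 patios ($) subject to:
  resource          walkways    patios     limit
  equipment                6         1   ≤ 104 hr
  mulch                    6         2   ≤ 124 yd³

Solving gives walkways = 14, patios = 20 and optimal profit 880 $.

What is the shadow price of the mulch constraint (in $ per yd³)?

At the optimum: equipment uses 104 of 104 (binding); mulch uses 124 of 124 (binding).
The binding rows give the dual system: 6·y_equipment + 6·y_mulch = 45 and 1·y_equipment + 2·y_mulch = 12.5.
→ y_equipment = 2.5 and y_mulch = 5.
Shadow price of mulch = 5.

5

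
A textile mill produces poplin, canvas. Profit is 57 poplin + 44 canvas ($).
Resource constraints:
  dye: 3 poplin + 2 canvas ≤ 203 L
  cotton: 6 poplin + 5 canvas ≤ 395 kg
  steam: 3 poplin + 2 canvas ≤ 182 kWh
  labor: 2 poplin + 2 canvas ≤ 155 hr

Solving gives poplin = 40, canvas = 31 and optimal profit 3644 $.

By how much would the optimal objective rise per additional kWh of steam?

At the optimum: dye uses 182 of 203 (slack = 21); cotton uses 395 of 395 (binding); steam uses 182 of 182 (binding); labor uses 142 of 155 (slack = 13).
By complementary slackness, y = 0 for the non-binding constraints.
From A_Bᵀ y = c: 6·y_cotton + 3·y_steam = 57; 5·y_cotton + 2·y_steam = 44.
This yields shadow prices y_cotton = 6, y_steam = 7.
Shadow price of steam = 7.

7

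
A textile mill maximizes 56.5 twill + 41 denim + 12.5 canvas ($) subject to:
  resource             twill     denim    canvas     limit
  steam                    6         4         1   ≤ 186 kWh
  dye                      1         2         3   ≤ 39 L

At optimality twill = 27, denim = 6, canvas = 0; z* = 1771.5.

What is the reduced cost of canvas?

Check each constraint at x*: steam 186/186 (tight); dye 39/39 (tight).
From A_Bᵀ y = c: 6·y_steam + 1·y_dye = 56.5; 4·y_steam + 2·y_dye = 41.
This yields shadow prices y_steam = 9, y_dye = 2.5.
Reduced cost of canvas: c₃ − yᵀa₃ = 12.5 − (9·1 + 2.5·3) = 12.5 − 16.5 = -4.

-4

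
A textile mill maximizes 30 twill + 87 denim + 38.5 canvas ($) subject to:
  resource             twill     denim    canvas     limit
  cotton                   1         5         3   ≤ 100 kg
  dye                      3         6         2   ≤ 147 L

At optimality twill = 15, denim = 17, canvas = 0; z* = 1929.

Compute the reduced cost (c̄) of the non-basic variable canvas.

Both cotton and dye are binding at x*.
From A_Bᵀ y = c: 1·y_cotton + 3·y_dye = 30; 5·y_cotton + 6·y_dye = 87.
→ y_cotton = 9 and y_dye = 7.
Reduced cost of canvas: c₃ − yᵀa₃ = 38.5 − (9·3 + 7·2) = 38.5 − 41 = -2.5.

-2.5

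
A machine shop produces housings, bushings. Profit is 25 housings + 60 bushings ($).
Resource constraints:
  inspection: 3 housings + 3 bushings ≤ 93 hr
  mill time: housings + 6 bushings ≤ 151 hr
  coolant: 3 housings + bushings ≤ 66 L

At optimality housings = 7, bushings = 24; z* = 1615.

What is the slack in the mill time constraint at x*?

mill time used = 1·7 + 6·24 = 151; slack = 151 − 151 = 0.

0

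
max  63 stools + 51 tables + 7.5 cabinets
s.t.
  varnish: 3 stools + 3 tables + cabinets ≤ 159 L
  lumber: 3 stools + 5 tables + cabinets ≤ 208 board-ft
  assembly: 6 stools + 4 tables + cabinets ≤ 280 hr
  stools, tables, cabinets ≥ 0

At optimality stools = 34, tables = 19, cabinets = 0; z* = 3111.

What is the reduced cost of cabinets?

Binding: varnish and assembly. Non-binding: lumber (11 unused).
Slack constraints have shadow price 0 (complementary slackness).
From A_Bᵀ y = c: 3·y_varnish + 6·y_assembly = 63; 3·y_varnish + 4·y_assembly = 51.
This yields shadow prices y_varnish = 9, y_assembly = 6.
Reduced cost of cabinets: c₃ − yᵀa₃ = 7.5 − (9·1 + 6·1) = 7.5 − 15 = -7.5.

-7.5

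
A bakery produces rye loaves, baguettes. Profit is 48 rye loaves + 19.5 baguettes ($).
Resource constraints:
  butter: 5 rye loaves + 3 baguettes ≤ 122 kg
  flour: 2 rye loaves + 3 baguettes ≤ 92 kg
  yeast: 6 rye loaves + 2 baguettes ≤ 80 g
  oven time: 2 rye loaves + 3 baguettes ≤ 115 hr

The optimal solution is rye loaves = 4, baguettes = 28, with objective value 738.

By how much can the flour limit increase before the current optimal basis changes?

23

Binding constraints: flour, yeast. The basis is B = [[2,3],[6,2]] with det -14.
Per unit increase in flour, x* moves by d = (-0.1429, 0.4286).
The basis stays optimal until oven time becomes binding; allowable increase = 23 kg.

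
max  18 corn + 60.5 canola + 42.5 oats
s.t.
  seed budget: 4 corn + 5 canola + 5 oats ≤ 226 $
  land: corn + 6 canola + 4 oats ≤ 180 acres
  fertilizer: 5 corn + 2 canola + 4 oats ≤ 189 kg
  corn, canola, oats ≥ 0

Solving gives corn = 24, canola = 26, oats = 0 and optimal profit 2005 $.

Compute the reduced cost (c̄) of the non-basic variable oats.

-2

Check each constraint at x*: seed budget 226/226 (tight); land 180/180 (tight); fertilizer 172/189 (slack 17).
Slack constraints have shadow price 0 (complementary slackness).
Dual feasibility on the basic columns requires 4·y_seed budget + 1·y_land = 18, 5·y_seed budget + 6·y_land = 60.5.
→ y_seed budget = 2.5 and y_land = 8.
Reduced cost of oats: c₃ − yᵀa₃ = 42.5 − (2.5·5 + 8·4) = 42.5 − 44.5 = -2.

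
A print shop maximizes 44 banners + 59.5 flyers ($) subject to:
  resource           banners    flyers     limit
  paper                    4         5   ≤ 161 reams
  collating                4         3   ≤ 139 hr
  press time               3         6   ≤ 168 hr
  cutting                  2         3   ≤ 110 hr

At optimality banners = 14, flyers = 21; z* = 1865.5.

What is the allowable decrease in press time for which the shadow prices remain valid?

22.5

Binding constraints: paper, press time. The basis is B = [[4,5],[3,6]] with det 9.
Per unit decrease in press time, x* moves by d = (0.5556, -0.4444).
The basis stays optimal until collating becomes binding; allowable decrease = 22.5 hr.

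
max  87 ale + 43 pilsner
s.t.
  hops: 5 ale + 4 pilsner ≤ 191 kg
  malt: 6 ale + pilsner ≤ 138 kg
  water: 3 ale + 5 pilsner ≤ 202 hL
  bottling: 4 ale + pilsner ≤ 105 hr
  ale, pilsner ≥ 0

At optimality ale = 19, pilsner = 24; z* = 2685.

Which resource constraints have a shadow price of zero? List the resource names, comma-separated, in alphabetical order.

hops: 191/191 (binding)
malt: 138/138 (binding)
water: 177/202 (slack 25)
bottling: 100/105 (slack 5)
By complementary slackness, a constraint with positive slack has shadow price 0 → bottling, water.

bottling, water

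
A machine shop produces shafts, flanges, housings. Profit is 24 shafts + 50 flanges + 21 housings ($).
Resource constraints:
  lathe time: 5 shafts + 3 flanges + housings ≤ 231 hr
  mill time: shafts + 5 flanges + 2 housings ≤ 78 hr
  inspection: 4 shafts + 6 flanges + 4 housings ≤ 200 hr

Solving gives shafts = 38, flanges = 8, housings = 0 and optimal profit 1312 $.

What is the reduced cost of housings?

-7

At the optimum: lathe time uses 214 of 231 (slack = 17); mill time uses 78 of 78 (binding); inspection uses 200 of 200 (binding).
Slack constraints have shadow price 0 (complementary slackness).
The binding rows give the dual system: 1·y_mill time + 4·y_inspection = 24 and 5·y_mill time + 6·y_inspection = 50.
This yields shadow prices y_mill time = 4, y_inspection = 5.
Reduced cost of housings: c₃ − yᵀa₃ = 21 − (4·2 + 5·4) = 21 − 28 = -7.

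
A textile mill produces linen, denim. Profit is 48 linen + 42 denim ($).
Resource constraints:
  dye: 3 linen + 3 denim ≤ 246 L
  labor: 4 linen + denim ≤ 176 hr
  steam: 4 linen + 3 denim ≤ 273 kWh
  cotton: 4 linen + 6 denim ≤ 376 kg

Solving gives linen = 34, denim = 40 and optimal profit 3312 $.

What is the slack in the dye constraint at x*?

dye used = 3·34 + 3·40 = 222; slack = 246 − 222 = 24.

24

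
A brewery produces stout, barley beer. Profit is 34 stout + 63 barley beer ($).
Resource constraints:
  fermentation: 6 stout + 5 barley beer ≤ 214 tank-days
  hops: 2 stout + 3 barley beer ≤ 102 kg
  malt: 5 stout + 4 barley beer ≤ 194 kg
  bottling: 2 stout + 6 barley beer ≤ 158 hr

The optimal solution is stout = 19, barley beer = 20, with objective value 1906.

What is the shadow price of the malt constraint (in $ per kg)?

Binding: fermentation and bottling. Non-binding: hops (4 unused), malt (19 unused).
Since hops, malt are not tight, their duals are 0.
The binding rows give the dual system: 6·y_fermentation + 2·y_bottling = 34 and 5·y_fermentation + 6·y_bottling = 63.
Solving: y_fermentation = 3, y_bottling = 8.
Shadow price of malt = 0.

0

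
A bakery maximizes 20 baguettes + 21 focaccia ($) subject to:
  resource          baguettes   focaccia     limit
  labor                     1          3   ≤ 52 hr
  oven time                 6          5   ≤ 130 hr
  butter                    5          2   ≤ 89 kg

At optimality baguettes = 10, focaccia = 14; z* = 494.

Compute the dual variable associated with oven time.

3

Check each constraint at x*: labor 52/52 (tight); oven time 130/130 (tight); butter 78/89 (slack 11).
By complementary slackness, y = 0 for the non-binding constraint.
Dual feasibility on the basic columns requires 1·y_labor + 6·y_oven time = 20, 3·y_labor + 5·y_oven time = 21.
This yields shadow prices y_labor = 2, y_oven time = 3.
Shadow price of oven time = 3.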